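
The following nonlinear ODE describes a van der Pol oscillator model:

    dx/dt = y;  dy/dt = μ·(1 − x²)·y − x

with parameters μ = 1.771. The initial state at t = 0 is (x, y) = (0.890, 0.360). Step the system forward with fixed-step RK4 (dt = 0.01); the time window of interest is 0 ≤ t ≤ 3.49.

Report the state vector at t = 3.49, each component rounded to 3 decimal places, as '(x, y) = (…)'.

t=0.000: state=(0.890, 0.360)
step 1 (dt=0.01): k1=(0.360, -0.757), k2=(0.356, -0.763), k3=(0.356, -0.763), k4=(0.352, -0.768); state += dt/6·(k1+2k2+2k3+k4)
t=0.010: state=(0.894, 0.352)
t=0.020: state=(0.897, 0.345)
t=0.030: state=(0.900, 0.337)
continuing one RK4 step at a time; state shown every 20 steps (Δt=0.2):
t=0.200: state=(0.946, 0.191)
t=0.400: state=(0.965, 0.003)
t=0.600: state=(0.946, -0.192)
t=0.800: state=(0.888, -0.392)
t=1.000: state=(0.788, -0.613)
t=1.200: state=(0.639, -0.886)
t=1.400: state=(0.427, -1.262)
t=1.600: state=(0.123, -1.812)
t=1.800: state=(-0.311, -2.545)
t=2.000: state=(-0.882, -3.052)
t=2.200: state=(-1.452, -2.423)
t=2.400: state=(-1.801, -1.072)
t=2.600: state=(-1.916, -0.194)
t=2.800: state=(-1.913, 0.173)
t=3.000: state=(-1.861, 0.319)
t=3.200: state=(-1.790, 0.389)
t=3.400: state=(-1.707, 0.437)
t=3.490: state=(-1.667, 0.457)

(x, y) = (-1.667, 0.457)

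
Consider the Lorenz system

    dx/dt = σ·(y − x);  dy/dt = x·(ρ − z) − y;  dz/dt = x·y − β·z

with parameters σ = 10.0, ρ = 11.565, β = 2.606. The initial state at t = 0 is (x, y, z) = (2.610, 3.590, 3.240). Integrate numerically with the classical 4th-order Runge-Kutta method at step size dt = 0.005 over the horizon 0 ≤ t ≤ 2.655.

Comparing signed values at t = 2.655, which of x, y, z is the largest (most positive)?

largest component: z

t=0.000: state=(2.610, 3.590, 3.240)
step 1 (dt=0.005): k1=(9.800, 18.138, 0.926), k2=(10.008, 18.291, 1.128), k3=(10.007, 18.293, 1.129), k4=(10.214, 18.448, 1.335); state += dt/6·(k1+2k2+2k3+k4)
t=0.005: state=(2.660, 3.681, 3.246)
t=0.010: state=(2.712, 3.774, 3.253)
t=0.015: state=(2.766, 3.869, 3.263)
continuing one RK4 step at a time; state shown every 20 steps (Δt=0.1):
t=0.100: state=(3.986, 5.746, 3.856)
t=0.200: state=(6.061, 8.357, 6.156)
t=0.300: state=(8.155, 9.717, 10.666)
t=0.400: state=(8.532, 7.570, 14.917)
t=0.500: state=(6.567, 4.006, 15.343)
t=0.600: state=(4.173, 2.182, 13.193)
t=0.700: state=(2.739, 1.833, 10.734)
t=0.800: state=(2.242, 2.092, 8.683)
t=0.900: state=(2.350, 2.689, 7.164)
t=1.000: state=(2.897, 3.652, 6.247)
t=1.100: state=(3.866, 5.049, 6.111)
t=1.200: state=(5.233, 6.741, 7.101)
t=1.300: state=(6.704, 7.998, 9.450)
t=1.400: state=(7.493, 7.637, 12.345)
t=1.500: state=(6.918, 5.719, 13.833)
t=1.600: state=(5.455, 3.925, 13.242)
t=1.700: state=(4.145, 3.130, 11.639)
t=1.800: state=(3.464, 3.104, 9.978)
t=1.900: state=(3.378, 3.544, 8.670)
t=2.000: state=(3.756, 4.331, 7.908)
t=2.100: state=(4.497, 5.384, 7.862)
t=2.200: state=(5.463, 6.457, 8.685)
t=2.300: state=(6.344, 7.028, 10.269)
t=2.400: state=(6.679, 6.619, 11.911)
t=2.500: state=(6.239, 5.482, 12.650)
t=2.600: state=(5.350, 4.427, 12.249)
t=2.655: state=(4.871, 4.072, 11.720)
compare at T: x=4.871, y=4.072, z=11.720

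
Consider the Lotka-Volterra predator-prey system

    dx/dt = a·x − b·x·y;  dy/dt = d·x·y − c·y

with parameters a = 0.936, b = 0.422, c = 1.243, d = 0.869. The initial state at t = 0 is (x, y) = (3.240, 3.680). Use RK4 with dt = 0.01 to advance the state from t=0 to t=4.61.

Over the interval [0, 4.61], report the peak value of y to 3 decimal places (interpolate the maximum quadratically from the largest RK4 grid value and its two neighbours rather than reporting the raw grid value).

max y = 6.130

t=0.000: state=(3.240, 3.680)
step 1 (dt=0.01): k1=(-1.999, 5.787), k2=(-2.032, 5.800), k3=(-2.032, 5.800), k4=(-2.065, 5.812); state += dt/6·(k1+2k2+2k3+k4)
t=0.010: state=(3.220, 3.738)
t=0.020: state=(3.199, 3.796)
t=0.030: state=(3.177, 3.855)
continuing one RK4 step at a time; state shown every 20 steps (Δt=0.2):
t=0.200: state=(2.726, 4.834)
t=0.400: state=(2.098, 5.736)
t=0.600: state=(1.528, 6.120)
t=0.800: state=(1.102, 5.985)
t=1.000: state=(0.817, 5.505)
t=1.200: state=(0.636, 4.865)
t=1.400: state=(0.523, 4.193)
t=1.600: state=(0.455, 3.558)
t=1.800: state=(0.416, 2.992)
t=2.000: state=(0.398, 2.504)
t=2.200: state=(0.396, 2.092)
t=2.400: state=(0.406, 1.749)
t=2.600: state=(0.428, 1.466)
t=2.800: state=(0.460, 1.235)
t=3.000: state=(0.504, 1.047)
t=3.200: state=(0.560, 0.896)
t=3.400: state=(0.630, 0.775)
t=3.600: state=(0.715, 0.679)
t=3.800: state=(0.816, 0.605)
t=4.000: state=(0.938, 0.549)
t=4.200: state=(1.081, 0.510)
t=4.400: state=(1.250, 0.487)
t=4.600: state=(1.448, 0.480)
t=4.610: state=(1.458, 0.480)
largest grid value and its neighbours: y(0.630)=6.12923, y(0.640)=6.12987, y(0.650)=6.12926
parabola through these three points peaks at t≈0.640 with y≈6.12987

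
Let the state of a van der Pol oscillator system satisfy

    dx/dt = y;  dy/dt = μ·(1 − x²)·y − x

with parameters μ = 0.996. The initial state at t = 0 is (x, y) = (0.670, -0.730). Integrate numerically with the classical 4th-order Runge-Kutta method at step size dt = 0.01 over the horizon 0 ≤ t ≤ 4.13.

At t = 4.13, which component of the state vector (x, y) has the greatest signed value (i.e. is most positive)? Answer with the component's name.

largest component: y

t=0.000: state=(0.670, -0.730)
step 1 (dt=0.01): k1=(-0.730, -1.071), k2=(-0.735, -1.074), k3=(-0.735, -1.074), k4=(-0.741, -1.076); state += dt/6·(k1+2k2+2k3+k4)
t=0.010: state=(0.663, -0.741)
t=0.020: state=(0.655, -0.752)
t=0.030: state=(0.648, -0.762)
continuing one RK4 step at a time; state shown every 20 steps (Δt=0.2):
t=0.200: state=(0.502, -0.958)
t=0.400: state=(0.285, -1.219)
t=0.600: state=(0.012, -1.514)
t=0.800: state=(-0.321, -1.804)
t=1.000: state=(-0.702, -1.978)
t=1.200: state=(-1.093, -1.869)
t=1.400: state=(-1.426, -1.418)
t=1.600: state=(-1.649, -0.805)
t=1.800: state=(-1.754, -0.265)
t=2.000: state=(-1.766, 0.114)
t=2.200: state=(-1.717, 0.363)
t=2.400: state=(-1.626, 0.536)
t=2.600: state=(-1.505, 0.674)
t=2.800: state=(-1.357, 0.806)
t=3.000: state=(-1.181, 0.953)
t=3.200: state=(-0.973, 1.135)
t=3.400: state=(-0.723, 1.374)
t=3.600: state=(-0.418, 1.692)
t=3.800: state=(-0.041, 2.091)
t=4.000: state=(0.419, 2.488)
t=4.130: state=(0.753, 2.627)
compare at T: x=0.753, y=2.627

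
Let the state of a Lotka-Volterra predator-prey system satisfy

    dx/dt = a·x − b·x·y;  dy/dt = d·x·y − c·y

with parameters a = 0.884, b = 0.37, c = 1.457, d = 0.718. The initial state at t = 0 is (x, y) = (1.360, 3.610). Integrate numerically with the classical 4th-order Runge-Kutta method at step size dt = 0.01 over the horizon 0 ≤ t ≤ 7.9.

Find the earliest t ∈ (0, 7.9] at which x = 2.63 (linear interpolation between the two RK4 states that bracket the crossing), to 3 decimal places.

t=0.000: state=(1.360, 3.610)
step 1 (dt=0.01): k1=(-0.614, -1.735), k2=(-0.609, -1.738), k3=(-0.609, -1.738), k4=(-0.603, -1.742); state += dt/6·(k1+2k2+2k3+k4)
t=0.010: state=(1.354, 3.593)
t=0.020: state=(1.348, 3.575)
t=0.030: state=(1.342, 3.558)
continuing one RK4 step at a time; state shown every 50 steps (Δt=0.5):
t=0.500: state=(1.178, 2.729)
t=1.000: state=(1.187, 2.004)
t=1.500: state=(1.338, 1.516)
t=2.000: state=(1.619, 1.239)
t=2.500: state=(2.025, 1.146)
t=3.000: state=(2.533, 1.251)
t=3.090: state=(2.629, 1.297)
next step: t=3.100: state=(2.640, 1.302) — x has crossed 2.63
linear interpolation between t=3.090 (2.62905) and t=3.100 (2.63967) → t≈3.091

t = 3.091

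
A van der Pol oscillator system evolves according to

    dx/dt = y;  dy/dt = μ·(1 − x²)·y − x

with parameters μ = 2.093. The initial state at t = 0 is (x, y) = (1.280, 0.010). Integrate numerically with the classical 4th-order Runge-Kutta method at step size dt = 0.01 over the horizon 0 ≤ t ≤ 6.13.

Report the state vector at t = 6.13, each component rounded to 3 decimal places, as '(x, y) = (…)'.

(x, y) = (2.017, 0.136)

t=0.000: state=(1.280, 0.010)
step 1 (dt=0.01): k1=(0.010, -1.293), k2=(0.004, -1.285), k3=(0.004, -1.285), k4=(-0.003, -1.276); state += dt/6·(k1+2k2+2k3+k4)
t=0.010: state=(1.280, -0.003)
t=0.020: state=(1.280, -0.016)
t=0.030: state=(1.280, -0.028)
continuing one RK4 step at a time; state shown every 20 steps (Δt=0.2):
t=0.200: state=(1.258, -0.217)
t=0.400: state=(1.196, -0.397)
t=0.600: state=(1.100, -0.563)
t=0.800: state=(0.970, -0.751)
t=1.000: state=(0.795, -1.008)
t=1.200: state=(0.557, -1.414)
t=1.400: state=(0.211, -2.102)
t=1.600: state=(-0.310, -3.160)
t=1.800: state=(-1.029, -3.793)
t=2.000: state=(-1.676, -2.349)
t=2.200: state=(-1.956, -0.630)
t=2.400: state=(-2.001, 0.045)
t=2.600: state=(-1.968, 0.242)
t=2.800: state=(-1.913, 0.307)
t=3.000: state=(-1.848, 0.339)
t=3.200: state=(-1.777, 0.365)
t=3.400: state=(-1.702, 0.392)
t=3.600: state=(-1.620, 0.424)
t=3.800: state=(-1.532, 0.464)
t=4.000: state=(-1.434, 0.515)
t=4.200: state=(-1.324, 0.584)
t=4.400: state=(-1.198, 0.681)
t=4.600: state=(-1.049, 0.823)
t=4.800: state=(-0.864, 1.048)
t=5.000: state=(-0.620, 1.424)
t=5.200: state=(-0.275, 2.086)
t=5.400: state=(0.243, 3.152)
t=5.600: state=(0.972, 3.929)
t=5.800: state=(1.658, 2.557)
t=6.000: state=(1.967, 0.707)
t=6.130: state=(2.017, 0.136)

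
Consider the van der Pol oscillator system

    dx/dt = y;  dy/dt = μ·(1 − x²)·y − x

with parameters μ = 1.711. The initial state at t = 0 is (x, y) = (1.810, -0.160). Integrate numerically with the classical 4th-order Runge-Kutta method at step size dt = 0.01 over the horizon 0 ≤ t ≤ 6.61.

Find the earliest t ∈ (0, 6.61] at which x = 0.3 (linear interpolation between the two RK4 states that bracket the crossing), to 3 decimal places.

t=0.000: state=(1.810, -0.160)
step 1 (dt=0.01): k1=(-0.160, -1.187), k2=(-0.166, -1.164), k3=(-0.166, -1.164), k4=(-0.172, -1.142); state += dt/6·(k1+2k2+2k3+k4)
t=0.010: state=(1.808, -0.172)
t=0.020: state=(1.807, -0.183)
t=0.030: state=(1.805, -0.194)
continuing one RK4 step at a time; state shown every 25 steps (Δt=0.25):
t=0.250: state=(1.742, -0.355)
t=0.500: state=(1.640, -0.454)
t=0.750: state=(1.517, -0.533)
t=1.000: state=(1.372, -0.626)
t=1.250: state=(1.201, -0.755)
t=1.500: state=(0.989, -0.957)
t=1.750: state=(0.711, -1.300)
t=2.000: state=(0.316, -1.920)
next step: t=2.010: state=(0.297, -1.953) — x has crossed 0.3
linear interpolation between t=2.000 (0.31599) and t=2.010 (0.29663) → t≈2.008

t = 2.008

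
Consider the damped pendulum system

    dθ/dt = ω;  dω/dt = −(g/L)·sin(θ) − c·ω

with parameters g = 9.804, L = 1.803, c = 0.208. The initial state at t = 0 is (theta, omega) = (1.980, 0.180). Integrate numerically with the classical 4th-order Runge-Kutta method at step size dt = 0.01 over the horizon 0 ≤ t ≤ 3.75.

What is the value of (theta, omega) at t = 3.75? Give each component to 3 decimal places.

t=0.000: state=(1.980, 0.180)
step 1 (dt=0.01): k1=(0.180, -5.026), k2=(0.155, -5.019), k3=(0.155, -5.019), k4=(0.130, -5.012); state += dt/6·(k1+2k2+2k3+k4)
t=0.010: state=(1.982, 0.130)
t=0.020: state=(1.983, 0.080)
t=0.030: state=(1.983, 0.030)
continuing one RK4 step at a time; state shown every 20 steps (Δt=0.2):
t=0.200: state=(1.917, -0.811)
t=0.400: state=(1.655, -1.812)
t=0.600: state=(1.193, -2.784)
t=0.800: state=(0.559, -3.482)
t=1.000: state=(-0.157, -3.547)
t=1.200: state=(-0.812, -2.903)
t=1.400: state=(-1.291, -1.859)
t=1.600: state=(-1.550, -0.730)
t=1.800: state=(-1.586, 0.364)
t=2.000: state=(-1.408, 1.412)
t=2.200: state=(-1.028, 2.353)
t=2.400: state=(-0.487, 2.986)
t=2.600: state=(0.128, 3.051)
t=2.800: state=(0.692, 2.497)
t=3.000: state=(1.101, 1.558)
t=3.200: state=(1.307, 0.495)
t=3.400: state=(1.300, -0.557)
t=3.600: state=(1.089, -1.529)
t=3.750: state=(0.812, -2.137)

(theta, omega) = (0.812, -2.137)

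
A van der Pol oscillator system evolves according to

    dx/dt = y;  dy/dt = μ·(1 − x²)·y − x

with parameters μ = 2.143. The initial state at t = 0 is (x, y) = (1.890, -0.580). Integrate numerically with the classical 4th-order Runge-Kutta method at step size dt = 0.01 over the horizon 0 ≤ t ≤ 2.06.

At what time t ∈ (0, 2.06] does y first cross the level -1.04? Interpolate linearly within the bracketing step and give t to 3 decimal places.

t=0.000: state=(1.890, -0.580)
step 1 (dt=0.01): k1=(-0.580, 1.307), k2=(-0.573, 1.260), k3=(-0.574, 1.262), k4=(-0.567, 1.217); state += dt/6·(k1+2k2+2k3+k4)
t=0.010: state=(1.884, -0.567)
t=0.020: state=(1.879, -0.556)
t=0.030: state=(1.873, -0.545)
continuing one RK4 step at a time; state shown every 10 steps (Δt=0.1):
t=0.100: state=(1.837, -0.487)
t=0.200: state=(1.791, -0.441)
t=0.300: state=(1.748, -0.422)
t=0.400: state=(1.706, -0.417)
t=0.500: state=(1.664, -0.420)
t=0.600: state=(1.622, -0.430)
t=0.700: state=(1.578, -0.444)
t=0.800: state=(1.533, -0.462)
t=0.900: state=(1.486, -0.483)
t=1.000: state=(1.436, -0.509)
t=1.100: state=(1.384, -0.539)
t=1.200: state=(1.328, -0.575)
t=1.300: state=(1.269, -0.617)
t=1.400: state=(1.205, -0.668)
t=1.500: state=(1.135, -0.730)
t=1.600: state=(1.058, -0.806)
t=1.700: state=(0.973, -0.902)
t=1.800: state=(0.877, -1.024)
t=1.810: state=(0.867, -1.038)
next step: t=1.820: state=(0.856, -1.053) — y has crossed -1.04
linear interpolation between t=1.810 (-1.03822) and t=1.820 (-1.05261) → t≈1.811

t = 1.811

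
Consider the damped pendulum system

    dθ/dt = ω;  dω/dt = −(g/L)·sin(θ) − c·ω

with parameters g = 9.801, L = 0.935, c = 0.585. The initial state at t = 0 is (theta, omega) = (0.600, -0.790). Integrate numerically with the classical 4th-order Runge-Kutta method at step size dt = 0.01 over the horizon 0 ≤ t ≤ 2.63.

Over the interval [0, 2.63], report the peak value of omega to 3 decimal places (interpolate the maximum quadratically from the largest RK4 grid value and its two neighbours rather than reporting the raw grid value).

t=0.000: state=(0.600, -0.790)
step 1 (dt=0.01): k1=(-0.790, -5.457), k2=(-0.817, -5.406), k3=(-0.817, -5.405), k4=(-0.844, -5.354); state += dt/6·(k1+2k2+2k3+k4)
t=0.010: state=(0.592, -0.844)
t=0.020: state=(0.583, -0.897)
t=0.030: state=(0.574, -0.949)
continuing one RK4 step at a time; state shown every 10 steps (Δt=0.1):
t=0.100: state=(0.496, -1.278)
t=0.200: state=(0.349, -1.625)
t=0.300: state=(0.176, -1.797)
t=0.400: state=(-0.004, -1.781)
t=0.500: state=(-0.174, -1.587)
t=0.600: state=(-0.317, -1.247)
t=0.700: state=(-0.420, -0.806)
t=0.800: state=(-0.476, -0.315)
t=0.900: state=(-0.483, 0.176)
t=1.000: state=(-0.442, 0.624)
t=1.100: state=(-0.361, 0.989)
t=1.200: state=(-0.248, 1.239)
t=1.300: state=(-0.117, 1.354)
t=1.400: state=(0.018, 1.327)
t=1.500: state=(0.143, 1.168)
t=1.600: state=(0.248, 0.901)
t=1.700: state=(0.321, 0.561)
t=1.800: state=(0.359, 0.186)
t=1.900: state=(0.359, -0.185)
t=2.000: state=(0.323, -0.517)
t=2.100: state=(0.258, -0.781)
t=2.200: state=(0.170, -0.953)
t=2.300: state=(0.070, -1.021)
t=2.400: state=(-0.031, -0.983)
t=2.500: state=(-0.123, -0.847)
t=2.600: state=(-0.198, -0.634)
t=2.630: state=(-0.215, -0.559)
largest grid value and its neighbours: omega(1.320)=1.36002, omega(1.330)=1.36081, omega(1.340)=1.36018
parabola through these three points peaks at t≈1.331 with omega≈1.36081

max omega = 1.361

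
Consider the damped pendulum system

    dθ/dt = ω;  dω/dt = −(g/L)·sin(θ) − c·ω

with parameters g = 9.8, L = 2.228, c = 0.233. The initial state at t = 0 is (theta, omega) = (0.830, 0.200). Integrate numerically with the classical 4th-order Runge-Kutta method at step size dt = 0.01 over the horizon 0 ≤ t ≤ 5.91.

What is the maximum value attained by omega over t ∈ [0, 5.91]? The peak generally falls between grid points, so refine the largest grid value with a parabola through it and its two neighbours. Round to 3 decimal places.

max omega = 1.308

t=0.000: state=(0.830, 0.200)
step 1 (dt=0.01): k1=(0.200, -3.292), k2=(0.184, -3.292), k3=(0.184, -3.291), k4=(0.167, -3.290); state += dt/6·(k1+2k2+2k3+k4)
t=0.010: state=(0.832, 0.167)
t=0.020: state=(0.833, 0.134)
t=0.030: state=(0.835, 0.101)
continuing one RK4 step at a time; state shown every 20 steps (Δt=0.2):
t=0.200: state=(0.805, -0.442)
t=0.400: state=(0.659, -1.002)
t=0.600: state=(0.415, -1.399)
t=0.800: state=(0.115, -1.561)
t=1.000: state=(-0.191, -1.454)
t=1.200: state=(-0.451, -1.112)
t=1.400: state=(-0.626, -0.615)
t=1.600: state=(-0.693, -0.054)
t=1.800: state=(-0.648, 0.488)
t=2.000: state=(-0.504, 0.939)
t=2.200: state=(-0.284, 1.228)
t=2.400: state=(-0.027, 1.305)
t=2.600: state=(0.223, 1.158)
t=2.800: state=(0.424, 0.827)
t=3.000: state=(0.547, 0.383)
t=3.200: state=(0.575, -0.098)
t=3.400: state=(0.510, -0.542)
t=3.600: state=(0.365, -0.886)
t=3.800: state=(0.166, -1.073)
t=4.000: state=(-0.051, -1.072)
t=4.200: state=(-0.250, -0.891)
t=4.400: state=(-0.399, -0.572)
t=4.600: state=(-0.474, -0.177)
t=4.800: state=(-0.469, 0.226)
t=5.000: state=(-0.387, 0.577)
t=5.200: state=(-0.245, 0.821)
t=5.400: state=(-0.069, 0.918)
t=5.600: state=(0.111, 0.857)
t=5.800: state=(0.265, 0.654)
t=5.910: state=(0.328, 0.497)
largest grid value and its neighbours: omega(2.360)=1.30795, omega(2.370)=1.30807, omega(2.380)=1.30763
parabola through these three points peaks at t≈2.367 with omega≈1.30810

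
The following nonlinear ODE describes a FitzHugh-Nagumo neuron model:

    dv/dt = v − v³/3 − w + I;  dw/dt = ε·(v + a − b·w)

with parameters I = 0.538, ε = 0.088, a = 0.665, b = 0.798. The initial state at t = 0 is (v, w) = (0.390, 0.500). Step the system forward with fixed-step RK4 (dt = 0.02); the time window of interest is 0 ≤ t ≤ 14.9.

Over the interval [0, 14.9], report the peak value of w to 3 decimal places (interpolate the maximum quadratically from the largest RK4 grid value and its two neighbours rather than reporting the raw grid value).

t=0.000: state=(0.390, 0.500)
step 1 (dt=0.02): k1=(0.408, 0.058), k2=(0.411, 0.058), k3=(0.411, 0.058), k4=(0.414, 0.058); state += dt/6·(k1+2k2+2k3+k4)
t=0.020: state=(0.398, 0.501)
t=0.040: state=(0.407, 0.502)
t=0.060: state=(0.415, 0.504)
continuing one RK4 step at a time; state shown every 25 steps (Δt=0.5):
t=0.500: state=(0.631, 0.533)
t=1.000: state=(0.930, 0.577)
t=1.500: state=(1.223, 0.633)
t=2.000: state=(1.428, 0.698)
t=2.500: state=(1.527, 0.766)
t=3.000: state=(1.554, 0.836)
t=3.500: state=(1.542, 0.903)
t=4.000: state=(1.513, 0.966)
t=4.500: state=(1.475, 1.026)
t=5.000: state=(1.431, 1.082)
t=5.500: state=(1.384, 1.135)
t=6.000: state=(1.335, 1.183)
t=6.500: state=(1.281, 1.228)
t=7.000: state=(1.225, 1.268)
t=7.500: state=(1.163, 1.305)
t=8.000: state=(1.096, 1.337)
t=8.500: state=(1.020, 1.366)
t=9.000: state=(0.933, 1.390)
t=9.500: state=(0.828, 1.409)
t=10.000: state=(0.697, 1.422)
t=10.500: state=(0.521, 1.428)
t=11.000: state=(0.265, 1.425)
t=11.500: state=(-0.135, 1.408)
t=12.000: state=(-0.754, 1.370)
t=12.500: state=(-1.458, 1.303)
t=13.000: state=(-1.850, 1.214)
t=13.500: state=(-1.950, 1.118)
t=14.000: state=(-1.950, 1.023)
t=14.500: state=(-1.925, 0.933)
t=14.900: state=(-1.901, 0.864)
largest grid value and its neighbours: w(10.580)=1.42826, w(10.600)=1.42827, w(10.620)=1.42827
parabola through these three points peaks at t≈10.606 with w≈1.42827

max w = 1.428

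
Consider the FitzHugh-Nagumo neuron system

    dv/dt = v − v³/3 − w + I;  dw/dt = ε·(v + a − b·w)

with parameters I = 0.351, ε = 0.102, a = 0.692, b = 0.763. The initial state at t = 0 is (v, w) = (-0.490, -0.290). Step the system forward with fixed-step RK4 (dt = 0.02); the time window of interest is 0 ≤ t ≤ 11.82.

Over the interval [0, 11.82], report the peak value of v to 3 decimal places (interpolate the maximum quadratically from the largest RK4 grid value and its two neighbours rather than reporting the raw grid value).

t=0.000: state=(-0.490, -0.290)
step 1 (dt=0.02): k1=(0.190, 0.043), k2=(0.191, 0.043), k3=(0.191, 0.043), k4=(0.192, 0.043); state += dt/6·(k1+2k2+2k3+k4)
t=0.020: state=(-0.486, -0.289)
t=0.040: state=(-0.482, -0.288)
t=0.060: state=(-0.478, -0.287)
continuing one RK4 step at a time; state shown every 25 steps (Δt=0.5):
t=0.500: state=(-0.380, -0.266)
t=1.000: state=(-0.227, -0.237)
t=1.500: state=(-0.003, -0.199)
t=2.000: state=(0.336, -0.149)
t=2.500: state=(0.817, -0.081)
t=3.000: state=(1.329, 0.011)
t=3.500: state=(1.647, 0.121)
t=4.000: state=(1.752, 0.237)
t=4.500: state=(1.754, 0.350)
t=5.000: state=(1.720, 0.458)
t=5.500: state=(1.674, 0.560)
t=6.000: state=(1.622, 0.656)
t=6.500: state=(1.568, 0.746)
t=7.000: state=(1.511, 0.829)
t=7.500: state=(1.451, 0.906)
t=8.000: state=(1.388, 0.977)
t=8.500: state=(1.321, 1.042)
t=9.000: state=(1.249, 1.101)
t=9.500: state=(1.170, 1.154)
t=10.000: state=(1.081, 1.201)
t=10.500: state=(0.978, 1.241)
t=11.000: state=(0.854, 1.275)
t=11.500: state=(0.695, 1.299)
t=11.820: state=(0.565, 1.310)
largest grid value and its neighbours: v(4.220)=1.76005, v(4.240)=1.76013, v(4.260)=1.76012
parabola through these three points peaks at t≈4.248 with v≈1.76014

max v = 1.760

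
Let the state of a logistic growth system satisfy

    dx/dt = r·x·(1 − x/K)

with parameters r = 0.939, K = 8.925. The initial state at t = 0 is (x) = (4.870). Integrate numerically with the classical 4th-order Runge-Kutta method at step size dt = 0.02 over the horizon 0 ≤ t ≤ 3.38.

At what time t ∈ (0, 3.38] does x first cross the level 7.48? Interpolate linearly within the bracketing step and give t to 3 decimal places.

t=0.000: state=(4.870)
step 1 (dt=0.02): k1=(2.078), k2=(2.076), k3=(2.076), k4=(2.074); state += dt/6·(k1+2k2+2k3+k4)
t=0.020: state=(4.912)
t=0.040: state=(4.953)
t=0.060: state=(4.994)
continuing one RK4 step at a time; state shown every 10 steps (Δt=0.2):
t=0.200: state=(5.281)
t=0.400: state=(5.678)
t=0.600: state=(6.055)
t=0.800: state=(6.408)
t=1.000: state=(6.733)
t=1.200: state=(7.028)
t=1.400: state=(7.294)
t=1.540: state=(7.462)
next step: t=1.560: state=(7.485) — x has crossed 7.48
linear interpolation between t=1.540 (7.46184) and t=1.560 (7.48467) → t≈1.556

t = 1.556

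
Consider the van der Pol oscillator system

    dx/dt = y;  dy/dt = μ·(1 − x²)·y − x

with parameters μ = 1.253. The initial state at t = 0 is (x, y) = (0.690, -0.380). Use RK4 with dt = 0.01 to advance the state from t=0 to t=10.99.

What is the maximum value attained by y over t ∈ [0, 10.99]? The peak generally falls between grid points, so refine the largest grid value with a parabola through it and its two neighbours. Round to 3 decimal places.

t=0.000: state=(0.690, -0.380)
step 1 (dt=0.01): k1=(-0.380, -0.939), k2=(-0.385, -0.942), k3=(-0.385, -0.942), k4=(-0.389, -0.944); state += dt/6·(k1+2k2+2k3+k4)
t=0.010: state=(0.686, -0.389)
t=0.020: state=(0.682, -0.399)
t=0.030: state=(0.678, -0.408)
continuing one RK4 step at a time; state shown every 50 steps (Δt=0.5):
t=0.500: state=(0.369, -0.943)
t=1.000: state=(-0.305, -1.787)
t=1.500: state=(-1.286, -1.743)
t=2.000: state=(-1.750, -0.181)
t=2.500: state=(-1.652, 0.448)
t=3.000: state=(-1.354, 0.734)
t=3.500: state=(-0.897, 1.142)
t=4.000: state=(-0.123, 2.086)
t=4.500: state=(1.201, 2.768)
t=5.000: state=(1.983, 0.366)
t=5.500: state=(1.919, -0.400)
t=6.000: state=(1.666, -0.596)
t=6.500: state=(1.319, -0.809)
t=7.000: state=(0.820, -1.250)
t=7.500: state=(-0.036, -2.311)
t=8.000: state=(-1.406, -2.513)
t=8.500: state=(-2.008, -0.142)
t=9.000: state=(-1.892, 0.440)
t=9.500: state=(-1.625, 0.620)
t=10.000: state=(-1.264, 0.850)
t=10.500: state=(-0.733, 1.345)
t=10.990: state=(0.172, 2.473)
largest grid value and its neighbours: y(4.380)=2.92169, y(4.390)=2.92180, y(4.400)=2.91972
parabola through these three points peaks at t≈4.386 with y≈2.92202

max y = 2.922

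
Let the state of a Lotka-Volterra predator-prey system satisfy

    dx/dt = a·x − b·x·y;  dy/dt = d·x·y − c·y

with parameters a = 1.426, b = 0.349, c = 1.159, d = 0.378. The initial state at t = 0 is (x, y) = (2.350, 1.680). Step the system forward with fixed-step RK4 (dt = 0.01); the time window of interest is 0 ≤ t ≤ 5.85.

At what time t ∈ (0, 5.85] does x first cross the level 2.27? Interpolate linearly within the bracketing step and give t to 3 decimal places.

t=0.000: state=(2.350, 1.680)
step 1 (dt=0.01): k1=(1.973, -0.455), k2=(1.983, -0.448), k3=(1.983, -0.448), k4=(1.994, -0.441); state += dt/6·(k1+2k2+2k3+k4)
t=0.010: state=(2.370, 1.676)
t=0.020: state=(2.390, 1.671)
t=0.030: state=(2.410, 1.667)
continuing one RK4 step at a time; state shown every 20 steps (Δt=0.2):
t=0.200: state=(2.787, 1.617)
t=0.400: state=(3.312, 1.614)
t=0.600: state=(3.929, 1.682)
t=0.800: state=(4.623, 1.843)
t=1.000: state=(5.358, 2.131)
t=1.200: state=(6.048, 2.603)
t=1.400: state=(6.551, 3.329)
t=1.600: state=(6.673, 4.366)
t=1.800: state=(6.260, 5.666)
t=2.000: state=(5.349, 6.987)
t=2.200: state=(4.210, 7.956)
t=2.400: state=(3.161, 8.326)
t=2.600: state=(2.361, 8.122)
t=2.620: state=(2.296, 8.077)
next step: t=2.630: state=(2.264, 8.053) — x has crossed 2.27
linear interpolation between t=2.620 (2.29575) and t=2.630 (2.26409) → t≈2.628

t = 2.628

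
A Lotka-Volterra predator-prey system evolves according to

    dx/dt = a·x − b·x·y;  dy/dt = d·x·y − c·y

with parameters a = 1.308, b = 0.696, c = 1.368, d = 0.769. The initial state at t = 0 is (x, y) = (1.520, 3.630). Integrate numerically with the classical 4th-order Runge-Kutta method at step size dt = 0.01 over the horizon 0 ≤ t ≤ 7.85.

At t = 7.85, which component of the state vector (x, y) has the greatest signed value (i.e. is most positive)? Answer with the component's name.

largest component: x

t=0.000: state=(1.520, 3.630)
step 1 (dt=0.01): k1=(-1.852, -0.723), k2=(-1.837, -0.748), k3=(-1.837, -0.748), k4=(-1.822, -0.772); state += dt/6·(k1+2k2+2k3+k4)
t=0.010: state=(1.502, 3.623)
t=0.020: state=(1.484, 3.615)
t=0.030: state=(1.466, 3.606)
continuing one RK4 step at a time; state shown every 50 steps (Δt=0.5):
t=0.500: state=(0.927, 2.875)
t=1.000: state=(0.768, 1.992)
t=1.500: state=(0.832, 1.359)
t=2.000: state=(1.071, 0.983)
t=2.500: state=(1.516, 0.810)
t=3.000: state=(2.206, 0.829)
t=3.500: state=(3.044, 1.149)
t=4.000: state=(3.418, 2.074)
t=4.500: state=(2.514, 3.395)
t=5.000: state=(1.379, 3.555)
t=5.500: state=(0.880, 2.721)
t=6.000: state=(0.766, 1.869)
t=6.500: state=(0.859, 1.282)
t=7.000: state=(1.129, 0.942)
t=7.500: state=(1.612, 0.799)
t=7.850: state=(2.098, 0.813)
compare at T: x=2.098, y=0.813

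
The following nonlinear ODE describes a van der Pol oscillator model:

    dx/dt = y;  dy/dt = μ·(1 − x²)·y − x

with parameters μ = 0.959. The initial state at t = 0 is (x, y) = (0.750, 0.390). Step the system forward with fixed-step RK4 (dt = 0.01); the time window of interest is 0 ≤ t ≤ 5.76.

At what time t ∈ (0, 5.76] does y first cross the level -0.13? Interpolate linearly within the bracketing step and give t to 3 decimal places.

t = 0.669

t=0.000: state=(0.750, 0.390)
step 1 (dt=0.01): k1=(0.390, -0.586), k2=(0.387, -0.591), k3=(0.387, -0.591), k4=(0.384, -0.595); state += dt/6·(k1+2k2+2k3+k4)
t=0.010: state=(0.754, 0.384)
t=0.020: state=(0.758, 0.378)
t=0.030: state=(0.761, 0.372)
continuing one RK4 step at a time; state shown every 20 steps (Δt=0.2):
t=0.200: state=(0.815, 0.257)
t=0.400: state=(0.851, 0.101)
t=0.600: state=(0.855, -0.070)
t=0.660: state=(0.849, -0.122)
next step: t=0.670: state=(0.848, -0.131) — y has crossed -0.13
linear interpolation between t=0.660 (-0.12229) and t=0.670 (-0.13111) → t≈0.669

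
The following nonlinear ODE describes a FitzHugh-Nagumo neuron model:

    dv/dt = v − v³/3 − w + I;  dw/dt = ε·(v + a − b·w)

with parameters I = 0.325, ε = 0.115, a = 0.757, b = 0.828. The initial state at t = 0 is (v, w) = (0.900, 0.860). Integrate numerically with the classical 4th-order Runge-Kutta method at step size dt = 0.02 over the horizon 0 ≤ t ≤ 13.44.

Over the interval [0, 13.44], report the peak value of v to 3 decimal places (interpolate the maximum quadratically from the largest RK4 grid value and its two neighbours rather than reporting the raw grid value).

max v = 0.976

t=0.000: state=(0.900, 0.860)
step 1 (dt=0.02): k1=(0.122, 0.109), k2=(0.121, 0.109), k3=(0.121, 0.109), k4=(0.120, 0.109); state += dt/6·(k1+2k2+2k3+k4)
t=0.020: state=(0.902, 0.862)
t=0.040: state=(0.905, 0.864)
t=0.060: state=(0.907, 0.867)
continuing one RK4 step at a time; state shown every 25 steps (Δt=0.5):
t=0.500: state=(0.949, 0.915)
t=1.000: state=(0.974, 0.969)
t=1.500: state=(0.972, 1.021)
t=2.000: state=(0.944, 1.070)
t=2.500: state=(0.890, 1.114)
t=3.000: state=(0.808, 1.153)
t=3.500: state=(0.691, 1.184)
t=4.000: state=(0.523, 1.206)
t=4.500: state=(0.271, 1.215)
t=5.000: state=(-0.130, 1.206)
t=5.500: state=(-0.754, 1.168)
t=6.000: state=(-1.461, 1.094)
t=6.500: state=(-1.851, 0.990)
t=7.000: state=(-1.945, 0.879)
t=7.500: state=(-1.940, 0.772)
t=8.000: state=(-1.910, 0.670)
t=8.500: state=(-1.875, 0.575)
t=9.000: state=(-1.839, 0.487)
t=9.500: state=(-1.803, 0.404)
t=10.000: state=(-1.768, 0.328)
t=10.500: state=(-1.733, 0.257)
t=11.000: state=(-1.698, 0.191)
t=11.500: state=(-1.664, 0.130)
t=12.000: state=(-1.631, 0.074)
t=12.500: state=(-1.598, 0.023)
t=13.000: state=(-1.566, -0.025)
t=13.440: state=(-1.538, -0.063)
largest grid value and its neighbours: v(1.200)=0.97614, v(1.220)=0.97614, v(1.240)=0.97610
parabola through these three points peaks at t≈1.212 with v≈0.97614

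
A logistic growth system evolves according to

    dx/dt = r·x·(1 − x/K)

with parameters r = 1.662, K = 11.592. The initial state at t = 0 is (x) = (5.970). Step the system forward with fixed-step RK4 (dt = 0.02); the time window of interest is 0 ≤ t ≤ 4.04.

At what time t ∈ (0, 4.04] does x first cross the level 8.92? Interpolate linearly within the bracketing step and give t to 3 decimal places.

t = 0.689

t=0.000: state=(5.970)
step 1 (dt=0.02): k1=(4.812), k2=(4.809), k3=(4.809), k4=(4.806); state += dt/6·(k1+2k2+2k3+k4)
t=0.020: state=(6.066)
t=0.040: state=(6.162)
t=0.060: state=(6.258)
continuing one RK4 step at a time; state shown every 10 steps (Δt=0.2):
t=0.200: state=(6.919)
t=0.400: state=(7.809)
t=0.600: state=(8.603)
t=0.680: state=(8.889)
next step: t=0.700: state=(8.957) — x has crossed 8.92
linear interpolation between t=0.680 (8.88852) and t=0.700 (8.95681) → t≈0.689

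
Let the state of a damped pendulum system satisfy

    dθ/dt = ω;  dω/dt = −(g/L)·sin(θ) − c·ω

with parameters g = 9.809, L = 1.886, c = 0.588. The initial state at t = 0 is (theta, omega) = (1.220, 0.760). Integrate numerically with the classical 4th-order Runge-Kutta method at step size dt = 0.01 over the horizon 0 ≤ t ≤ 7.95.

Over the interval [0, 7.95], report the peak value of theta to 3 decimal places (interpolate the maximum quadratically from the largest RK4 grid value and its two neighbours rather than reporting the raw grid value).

t=0.000: state=(1.220, 0.760)
step 1 (dt=0.01): k1=(0.760, -5.331), k2=(0.733, -5.322), k3=(0.733, -5.322), k4=(0.707, -5.313); state += dt/6·(k1+2k2+2k3+k4)
t=0.010: state=(1.227, 0.707)
t=0.020: state=(1.234, 0.654)
t=0.030: state=(1.240, 0.601)
continuing one RK4 step at a time; state shown every 50 steps (Δt=0.5):
t=0.500: state=(0.991, -1.523)
t=1.000: state=(-0.027, -2.134)
t=1.500: state=(-0.757, -0.578)
t=2.000: state=(-0.595, 1.090)
t=2.500: state=(0.091, 1.349)
t=3.000: state=(0.512, 0.218)
t=3.500: state=(0.326, -0.833)
t=4.000: state=(-0.134, -0.806)
t=4.500: state=(-0.343, 0.018)
t=5.000: state=(-0.157, 0.615)
t=5.500: state=(0.138, 0.446)
t=6.000: state=(0.220, -0.127)
t=6.500: state=(0.060, -0.427)
t=7.000: state=(-0.120, -0.221)
t=7.500: state=(-0.133, 0.155)
t=7.950: state=(-0.023, 0.284)
largest grid value and its neighbours: theta(0.140)=1.27512, theta(0.150)=1.27523, theta(0.160)=1.27483
parabola through these three points peaks at t≈0.147 with theta≈1.27525

max theta = 1.275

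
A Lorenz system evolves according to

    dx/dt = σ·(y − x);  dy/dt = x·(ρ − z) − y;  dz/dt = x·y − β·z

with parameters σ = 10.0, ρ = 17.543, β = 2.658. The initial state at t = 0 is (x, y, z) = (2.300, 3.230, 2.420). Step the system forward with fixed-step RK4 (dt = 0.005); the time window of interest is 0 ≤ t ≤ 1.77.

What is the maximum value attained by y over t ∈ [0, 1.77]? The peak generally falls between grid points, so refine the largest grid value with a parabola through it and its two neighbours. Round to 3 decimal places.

t=0.000: state=(2.300, 3.230, 2.420)
step 1 (dt=0.005): k1=(9.300, 31.553, 0.997), k2=(9.856, 31.820, 1.248), k3=(9.849, 31.839, 1.253), k4=(10.399, 32.124, 1.513); state += dt/6·(k1+2k2+2k3+k4)
t=0.005: state=(2.349, 3.389, 2.426)
t=0.010: state=(2.404, 3.551, 2.435)
t=0.015: state=(2.464, 3.717, 2.447)
continuing one RK4 step at a time; state shown every 20 steps (Δt=0.1):
t=0.100: state=(4.277, 7.325, 3.352)
t=0.200: state=(8.470, 13.636, 8.575)
t=0.300: state=(12.859, 14.792, 21.479)
t=0.400: state=(10.260, 4.018, 26.813)
t=0.500: state=(4.002, -1.041, 21.170)
t=0.600: state=(0.668, -1.244, 16.010)
t=0.700: state=(-0.492, -1.167, 12.276)
t=0.800: state=(-1.039, -1.569, 9.505)
t=0.900: state=(-1.713, -2.601, 7.536)
t=1.000: state=(-2.965, -4.670, 6.516)
t=1.100: state=(-5.313, -8.377, 7.370)
t=1.200: state=(-8.962, -12.842, 12.556)
t=1.300: state=(-11.501, -11.709, 21.759)
t=1.400: state=(-8.890, -4.288, 24.089)
t=1.500: state=(-4.467, -0.910, 19.760)
t=1.600: state=(-2.097, -0.772, 15.343)
t=1.700: state=(-1.447, -1.320, 11.910)
t=1.770: state=(-1.534, -1.886, 10.038)
largest grid value and its neighbours: y(0.260)=15.99449, y(0.265)=15.99521, y(0.270)=15.95496
parabola through these three points peaks at t≈0.263 with y≈15.99998

max y = 16.000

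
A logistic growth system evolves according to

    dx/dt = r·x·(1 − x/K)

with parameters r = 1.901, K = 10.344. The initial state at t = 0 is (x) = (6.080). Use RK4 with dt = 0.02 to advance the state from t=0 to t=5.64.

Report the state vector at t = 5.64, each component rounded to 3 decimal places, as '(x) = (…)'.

t=0.000: state=(6.080)
step 1 (dt=0.02): k1=(4.764), k2=(4.748), k3=(4.748), k4=(4.731); state += dt/6·(k1+2k2+2k3+k4)
t=0.020: state=(6.175)
t=0.040: state=(6.269)
t=0.060: state=(6.363)
continuing one RK4 step at a time; state shown every 10 steps (Δt=0.2):
t=0.200: state=(6.992)
t=0.400: state=(7.790)
t=0.600: state=(8.450)
t=0.800: state=(8.969)
t=1.000: state=(9.363)
t=1.200: state=(9.652)
t=1.400: state=(9.861)
t=1.600: state=(10.009)
t=1.800: state=(10.112)
t=2.000: state=(10.185)
t=2.200: state=(10.234)
t=2.400: state=(10.269)
t=2.600: state=(10.292)
t=2.800: state=(10.309)
t=3.000: state=(10.320)
t=3.200: state=(10.327)
t=3.400: state=(10.333)
t=3.600: state=(10.336)
t=3.800: state=(10.339)
t=4.000: state=(10.340)
t=4.200: state=(10.342)
t=4.400: state=(10.342)
t=4.600: state=(10.343)
t=4.800: state=(10.343)
t=5.000: state=(10.343)
t=5.200: state=(10.344)
t=5.400: state=(10.344)
t=5.600: state=(10.344)
t=5.640: state=(10.344)

(x) = (10.344)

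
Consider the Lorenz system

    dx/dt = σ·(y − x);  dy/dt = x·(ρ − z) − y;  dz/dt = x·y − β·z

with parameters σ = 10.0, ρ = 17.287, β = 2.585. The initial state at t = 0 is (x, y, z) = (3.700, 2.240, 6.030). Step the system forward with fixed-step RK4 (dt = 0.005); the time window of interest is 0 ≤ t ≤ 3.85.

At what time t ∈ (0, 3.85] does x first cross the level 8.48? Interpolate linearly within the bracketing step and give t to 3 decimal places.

t = 0.239

t=0.000: state=(3.700, 2.240, 6.030)
step 1 (dt=0.005): k1=(-14.600, 39.411, -7.300), k2=(-13.250, 38.968, -6.973), k3=(-13.295, 39.005, -6.971), k4=(-11.985, 38.594, -6.650); state += dt/6·(k1+2k2+2k3+k4)
t=0.005: state=(3.634, 2.435, 5.995)
t=0.010: state=(3.580, 2.626, 5.963)
t=0.015: state=(3.538, 2.814, 5.935)
continuing one RK4 step at a time; state shown every 40 steps (Δt=0.2):
t=0.200: state=(6.979, 10.646, 8.770)
t=0.235: state=(8.318, 12.239, 10.956)
next step: t=0.240: state=(8.514, 12.435, 11.331) — x has crossed 8.48
linear interpolation between t=0.235 (8.31764) and t=0.240 (8.51375) → t≈0.239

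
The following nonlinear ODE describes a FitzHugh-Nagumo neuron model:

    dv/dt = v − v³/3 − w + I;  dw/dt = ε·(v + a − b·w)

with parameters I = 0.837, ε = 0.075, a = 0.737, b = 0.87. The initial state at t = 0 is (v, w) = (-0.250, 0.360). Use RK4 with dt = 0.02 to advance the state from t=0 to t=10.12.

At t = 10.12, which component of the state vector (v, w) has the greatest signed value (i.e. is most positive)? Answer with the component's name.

largest component: v

t=0.000: state=(-0.250, 0.360)
step 1 (dt=0.02): k1=(0.232, 0.013), k2=(0.234, 0.013), k3=(0.234, 0.013), k4=(0.236, 0.013); state += dt/6·(k1+2k2+2k3+k4)
t=0.020: state=(-0.245, 0.360)
t=0.040: state=(-0.241, 0.361)
t=0.060: state=(-0.236, 0.361)
continuing one RK4 step at a time; state shown every 25 steps (Δt=0.5):
t=0.500: state=(-0.103, 0.369)
t=1.000: state=(0.129, 0.384)
t=1.500: state=(0.492, 0.410)
t=2.000: state=(0.989, 0.451)
t=2.500: state=(1.459, 0.510)
t=3.000: state=(1.714, 0.580)
t=3.500: state=(1.792, 0.654)
t=4.000: state=(1.796, 0.726)
t=4.500: state=(1.776, 0.796)
t=5.000: state=(1.748, 0.863)
t=5.500: state=(1.718, 0.926)
t=6.000: state=(1.687, 0.986)
t=6.500: state=(1.655, 1.044)
t=7.000: state=(1.624, 1.098)
t=7.500: state=(1.592, 1.149)
t=8.000: state=(1.559, 1.197)
t=8.500: state=(1.527, 1.243)
t=9.000: state=(1.494, 1.286)
t=9.500: state=(1.460, 1.327)
t=10.000: state=(1.426, 1.364)
t=10.120: state=(1.418, 1.373)
compare at T: v=1.418, w=1.373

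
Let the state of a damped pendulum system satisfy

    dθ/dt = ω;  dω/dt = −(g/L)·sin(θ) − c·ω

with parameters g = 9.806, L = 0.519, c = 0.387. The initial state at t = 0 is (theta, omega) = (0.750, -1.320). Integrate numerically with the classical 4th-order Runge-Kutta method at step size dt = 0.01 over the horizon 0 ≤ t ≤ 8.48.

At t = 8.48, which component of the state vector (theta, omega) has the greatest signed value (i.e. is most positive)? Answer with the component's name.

t=0.000: state=(0.750, -1.320)
step 1 (dt=0.01): k1=(-1.320, -12.368), k2=(-1.382, -12.253), k3=(-1.381, -12.249), k4=(-1.442, -12.128); state += dt/6·(k1+2k2+2k3+k4)
t=0.010: state=(0.736, -1.442)
t=0.020: state=(0.721, -1.563)
t=0.030: state=(0.705, -1.680)
continuing one RK4 step at a time; state shown every 50 steps (Δt=0.5):
t=0.500: state=(-0.565, -1.795)
t=1.000: state=(-0.098, 2.789)
t=1.500: state=(0.549, -1.081)
t=2.000: state=(-0.442, -1.231)
t=2.500: state=(-0.025, 2.105)
t=3.000: state=(0.385, -1.017)
t=3.500: state=(-0.358, -0.715)
t=4.000: state=(0.039, 1.559)
t=4.500: state=(0.255, -0.958)
t=5.000: state=(-0.288, -0.317)
t=5.500: state=(0.080, 1.112)
t=6.000: state=(0.156, -0.860)
t=6.500: state=(-0.224, -0.044)
t=7.000: state=(0.098, 0.754)
t=7.500: state=(0.084, -0.730)
t=8.000: state=(-0.166, 0.123)
t=8.480: state=(0.091, 0.516)
compare at T: theta=0.091, omega=0.516

largest component: omega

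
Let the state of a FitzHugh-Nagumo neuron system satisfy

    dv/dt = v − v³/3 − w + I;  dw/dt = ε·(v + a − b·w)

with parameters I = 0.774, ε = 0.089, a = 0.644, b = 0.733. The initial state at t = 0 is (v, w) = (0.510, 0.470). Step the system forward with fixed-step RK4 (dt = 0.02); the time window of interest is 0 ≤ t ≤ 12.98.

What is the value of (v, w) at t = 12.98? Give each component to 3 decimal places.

t=0.000: state=(0.510, 0.470)
step 1 (dt=0.02): k1=(0.770, 0.072), k2=(0.775, 0.073), k3=(0.775, 0.073), k4=(0.780, 0.073); state += dt/6·(k1+2k2+2k3+k4)
t=0.020: state=(0.525, 0.471)
t=0.040: state=(0.541, 0.473)
t=0.060: state=(0.557, 0.474)
continuing one RK4 step at a time; state shown every 25 steps (Δt=0.5):
t=0.500: state=(0.944, 0.515)
t=1.000: state=(1.368, 0.577)
t=1.500: state=(1.623, 0.653)
t=2.000: state=(1.714, 0.734)
t=2.500: state=(1.723, 0.814)
t=3.000: state=(1.702, 0.891)
t=3.500: state=(1.669, 0.965)
t=4.000: state=(1.632, 1.034)
t=4.500: state=(1.593, 1.100)
t=5.000: state=(1.552, 1.161)
t=5.500: state=(1.511, 1.219)
t=6.000: state=(1.468, 1.274)
t=6.500: state=(1.424, 1.324)
t=7.000: state=(1.379, 1.371)
t=7.500: state=(1.332, 1.415)
t=8.000: state=(1.282, 1.455)
t=8.500: state=(1.230, 1.491)
t=9.000: state=(1.174, 1.524)
t=9.500: state=(1.114, 1.554)
t=10.000: state=(1.047, 1.579)
t=10.500: state=(0.972, 1.601)
t=11.000: state=(0.884, 1.619)
t=11.500: state=(0.778, 1.631)
t=12.000: state=(0.643, 1.638)
t=12.500: state=(0.460, 1.638)
t=12.980: state=(0.202, 1.629)

(v, w) = (0.202, 1.629)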